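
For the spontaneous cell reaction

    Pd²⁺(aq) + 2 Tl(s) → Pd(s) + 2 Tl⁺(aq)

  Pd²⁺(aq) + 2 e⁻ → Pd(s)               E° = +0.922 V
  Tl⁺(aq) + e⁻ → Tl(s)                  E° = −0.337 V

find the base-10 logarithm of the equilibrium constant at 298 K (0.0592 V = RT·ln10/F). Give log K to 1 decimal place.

log K = 42.5

The Pd²⁺/Pd couple is reduced (cathode); E°cell = +0.922 − (−0.337) = +1.259 V with n = 2.
At equilibrium E = 0, so log K = nE°cell / 0.0592 = (2)(+1.259) / 0.0592 = 42.5.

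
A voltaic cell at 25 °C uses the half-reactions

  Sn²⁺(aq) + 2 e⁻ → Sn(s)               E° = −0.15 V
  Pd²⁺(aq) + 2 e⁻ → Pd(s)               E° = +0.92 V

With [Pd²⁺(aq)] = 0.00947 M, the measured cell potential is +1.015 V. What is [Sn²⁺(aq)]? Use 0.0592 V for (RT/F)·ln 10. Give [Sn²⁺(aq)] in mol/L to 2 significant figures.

0.68 M

With Pd²⁺/Pd at the cathode and Sn²⁺/Sn at the anode, E°cell = +0.92 − (−0.15) = +1.07 V (n = 2).
From the Nernst equation, log Q = n(E° − E)/0.0592 = 2·(+1.07 − (+1.015))/0.0592 = 1.858.
Balancing electrons gives Pd²⁺(aq) + Sn(s) → Pd(s) + Sn²⁺(aq); thus Q = [Sn²⁺(aq)] / [Pd²⁺(aq)].
Substituting the known concentrations and solving, log [Sn²⁺(aq)] = −0.166 and [Sn²⁺(aq)] = 0.68 M.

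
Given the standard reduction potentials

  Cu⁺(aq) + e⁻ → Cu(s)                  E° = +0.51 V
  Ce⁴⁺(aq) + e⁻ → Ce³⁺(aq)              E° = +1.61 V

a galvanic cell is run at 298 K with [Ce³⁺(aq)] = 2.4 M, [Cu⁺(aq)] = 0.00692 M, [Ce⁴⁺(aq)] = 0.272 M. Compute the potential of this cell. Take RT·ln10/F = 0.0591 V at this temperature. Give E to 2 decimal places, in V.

Ce⁴⁺/Ce³⁺ is reduced (cathode, E° = +1.61 V) and Cu⁺/Cu is oxidized (anode).
E°cell = +1.61 − (+0.51) = +1.10 V, with n = 1 electron transferred.
The balanced reaction is Ce⁴⁺(aq) + Cu(s) → Ce³⁺(aq) + Cu⁺(aq), so Q = ([Ce³⁺(aq)]·[Cu⁺(aq)]) / [Ce⁴⁺(aq)] = 0.0611 and log Q = −1.214.
By the Nernst equation, E = +1.10 − (0.0591/1)·(−1.214) = +1.17 V.

+1.17 V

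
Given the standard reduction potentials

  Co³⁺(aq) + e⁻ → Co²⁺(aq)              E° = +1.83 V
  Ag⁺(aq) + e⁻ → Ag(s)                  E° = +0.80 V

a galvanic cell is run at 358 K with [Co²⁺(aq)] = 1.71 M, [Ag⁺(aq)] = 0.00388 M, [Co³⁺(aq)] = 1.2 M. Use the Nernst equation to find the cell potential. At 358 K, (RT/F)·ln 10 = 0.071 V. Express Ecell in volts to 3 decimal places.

+1.190 V

Co³⁺/Co²⁺ is reduced (cathode, E° = +1.83 V) and Ag⁺/Ag is oxidized (anode).
E°cell = E°cat − E°an = +1.83 − (+0.80) = +1.03 V; n = 1.
Balancing gives Co³⁺(aq) + Ag(s) → Co²⁺(aq) + Ag⁺(aq); hence Q = ([Co²⁺(aq)]·[Ag⁺(aq)]) / [Co³⁺(aq)] = 0.00553 (log Q = −2.257).
Applying E = E° − (RT ln10/nF)·log Q gives +1.03 − (0.071/1)(−2.257) = +1.190 V.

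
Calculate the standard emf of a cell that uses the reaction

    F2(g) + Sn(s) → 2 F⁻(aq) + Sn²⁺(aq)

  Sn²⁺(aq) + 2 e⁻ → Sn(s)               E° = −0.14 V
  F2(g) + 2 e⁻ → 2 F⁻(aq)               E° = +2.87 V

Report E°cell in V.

In the reaction as written, F2(g) is reduced (cathode) and Sn²⁺(aq) is produced by oxidation at the anode.
E°cell = E°(cathode) − E°(anode) = +2.87 − (−0.14) = +3.01 V.

+3.01 V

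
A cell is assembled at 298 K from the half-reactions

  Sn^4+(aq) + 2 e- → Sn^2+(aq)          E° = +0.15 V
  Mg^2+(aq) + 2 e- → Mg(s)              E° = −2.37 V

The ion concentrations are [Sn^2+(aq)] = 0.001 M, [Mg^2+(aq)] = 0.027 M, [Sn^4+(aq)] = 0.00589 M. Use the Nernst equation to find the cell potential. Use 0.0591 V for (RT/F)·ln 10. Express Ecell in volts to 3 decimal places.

+2.589 V

Sn⁴⁺/Sn²⁺ is reduced (cathode, E° = +0.15 V) and Mg²⁺/Mg is oxidized (anode).
The standard potential is +0.15 − (−2.37) = +2.52 V and the balanced reaction transfers n = 2 electrons.
Balancing gives Sn^4+(aq) + Mg(s) → Sn^2+(aq) + Mg^2+(aq); hence Q = ([Sn^2+(aq)]·[Mg^2+(aq)]) / [Sn^4+(aq)] = 0.00458 (log Q = −2.339).
Applying E = E° − (RT ln10/nF)·log Q gives +2.52 − (0.0591/2)(−2.339) = +2.589 V.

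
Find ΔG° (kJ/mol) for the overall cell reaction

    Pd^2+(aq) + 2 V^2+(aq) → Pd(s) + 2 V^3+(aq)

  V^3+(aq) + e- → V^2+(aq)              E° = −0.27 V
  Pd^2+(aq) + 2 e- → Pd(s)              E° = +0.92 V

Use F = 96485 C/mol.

In the reaction as written Pd^2+(aq) is reduced, so the Pd²⁺/Pd couple is the cathode and V³⁺/V²⁺ is the anode.
E°cell = +0.92 − (−0.27) = +1.19 V; balancing electrons gives n = 2.
ΔG° = −nFE°cell = −(2)(96485)(+1.19) J/mol = −230 kJ/mol.

−230 kJ/mol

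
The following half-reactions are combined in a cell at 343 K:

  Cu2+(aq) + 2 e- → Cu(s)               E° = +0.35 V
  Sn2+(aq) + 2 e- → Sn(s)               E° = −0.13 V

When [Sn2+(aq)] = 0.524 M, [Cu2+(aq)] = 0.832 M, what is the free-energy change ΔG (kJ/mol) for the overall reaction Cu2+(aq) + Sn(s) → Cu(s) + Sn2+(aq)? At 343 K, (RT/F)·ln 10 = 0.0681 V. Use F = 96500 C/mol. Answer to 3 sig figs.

With Cu²⁺/Cu reduced at the cathode, E°cell = +0.35 − (−0.13) = +0.48 V and n = 2.
Here Q = [Sn2+(aq)] / [Cu2+(aq)] = 0.63 (log Q = −0.201), giving E = +0.48 − (0.0681/2)·(−0.201) = +0.4868 V.
Then ΔG = −nFE = −2 × 96500 × +0.4868 J/mol = −94.0 kJ/mol.

−94.0 kJ/mol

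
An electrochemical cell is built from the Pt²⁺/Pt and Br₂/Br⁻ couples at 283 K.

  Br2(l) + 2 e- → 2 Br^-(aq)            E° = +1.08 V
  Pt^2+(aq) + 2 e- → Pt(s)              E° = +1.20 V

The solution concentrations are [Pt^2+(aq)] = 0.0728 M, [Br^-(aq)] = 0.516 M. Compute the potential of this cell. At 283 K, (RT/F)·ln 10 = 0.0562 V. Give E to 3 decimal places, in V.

Since E°(Pt²⁺/Pt) > E°(Br₂/Br⁻), Pt²⁺/Pt serves as the cathode.
The standard potential is +1.20 − (+1.08) = +0.12 V and the balanced reaction transfers n = 2 electrons.
The balanced reaction is Pt^2+(aq) + 2 Br^-(aq) → Pt(s) + Br2(l), so Q = 1 / ([Pt^2+(aq)]·[Br^-(aq)]^2) = 51.6 and log Q = 1.713.
By the Nernst equation, E = +0.12 − (0.0562/2)·(1.713) = +0.072 V.

+0.072 V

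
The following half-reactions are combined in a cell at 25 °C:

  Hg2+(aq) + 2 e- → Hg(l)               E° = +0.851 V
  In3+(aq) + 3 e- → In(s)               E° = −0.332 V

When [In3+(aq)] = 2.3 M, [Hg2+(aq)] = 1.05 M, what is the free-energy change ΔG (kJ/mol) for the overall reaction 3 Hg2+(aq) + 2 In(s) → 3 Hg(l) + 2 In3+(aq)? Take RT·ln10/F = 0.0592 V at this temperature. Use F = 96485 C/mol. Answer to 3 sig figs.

The standard cell potential is +0.851 − (−0.332) = +1.183 V, with n = 6 electrons in the balanced equation.
The reaction quotient is [In3+(aq)]^2 / [Hg2+(aq)]^3 = 4.57; by Nernst, E = +1.183 − (0.0592/6)(0.660) = +1.1765 V.
ΔG = −nFE = −(6)(96485)(+1.1765) J/mol = −681 kJ/mol.

−681 kJ/mol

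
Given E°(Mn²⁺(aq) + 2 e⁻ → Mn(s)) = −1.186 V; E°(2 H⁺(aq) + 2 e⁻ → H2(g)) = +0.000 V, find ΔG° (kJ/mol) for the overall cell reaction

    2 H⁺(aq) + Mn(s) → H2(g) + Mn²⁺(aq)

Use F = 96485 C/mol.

−229 kJ/mol

In the reaction as written H⁺(aq) is reduced, so the 2H⁺/H₂ couple is the cathode and Mn²⁺/Mn is the anode.
E°cell = +0.000 − (−1.186) = +1.186 V; balancing electrons gives n = 2.
ΔG° = −nFE°cell = −(2)(96485)(+1.186) J/mol = −229 kJ/mol.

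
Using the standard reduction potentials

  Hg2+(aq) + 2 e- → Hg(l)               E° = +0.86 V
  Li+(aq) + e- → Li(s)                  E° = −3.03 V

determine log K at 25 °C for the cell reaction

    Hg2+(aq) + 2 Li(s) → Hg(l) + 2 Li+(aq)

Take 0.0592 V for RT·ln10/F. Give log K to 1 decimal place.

The Hg²⁺/Hg couple is reduced (cathode); E°cell = +0.86 − (−3.03) = +3.89 V with n = 2.
At equilibrium E = 0, so log K = nE°cell / 0.0592 = (2)(+3.89) / 0.0592 = 131.4.

log K = 131.4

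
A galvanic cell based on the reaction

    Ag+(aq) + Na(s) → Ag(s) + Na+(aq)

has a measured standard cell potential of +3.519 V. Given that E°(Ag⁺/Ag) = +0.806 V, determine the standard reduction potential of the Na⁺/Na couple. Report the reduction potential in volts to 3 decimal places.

In the reaction as written the Ag⁺/Ag couple is reduced (cathode) and Na⁺/Na is oxidized (anode), so E°cell = E°(Ag⁺/Ag) − E°(Na⁺/Na).
E°(Na⁺/Na) = E°(cathode) − E°cell = +0.806 − (+3.519) = −2.713 V.

−2.713 V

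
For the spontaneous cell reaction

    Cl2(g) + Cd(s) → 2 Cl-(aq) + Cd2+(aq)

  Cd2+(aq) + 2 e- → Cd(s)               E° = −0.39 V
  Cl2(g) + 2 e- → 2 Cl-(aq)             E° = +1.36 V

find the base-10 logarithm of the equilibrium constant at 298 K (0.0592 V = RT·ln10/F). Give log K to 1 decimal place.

The Cl₂/Cl⁻ couple is reduced (cathode); E°cell = +1.36 − (−0.39) = +1.75 V with n = 2.
At equilibrium E = 0, so log K = nE°cell / 0.0592 = (2)(+1.75) / 0.0592 = 59.1.

log K = 59.1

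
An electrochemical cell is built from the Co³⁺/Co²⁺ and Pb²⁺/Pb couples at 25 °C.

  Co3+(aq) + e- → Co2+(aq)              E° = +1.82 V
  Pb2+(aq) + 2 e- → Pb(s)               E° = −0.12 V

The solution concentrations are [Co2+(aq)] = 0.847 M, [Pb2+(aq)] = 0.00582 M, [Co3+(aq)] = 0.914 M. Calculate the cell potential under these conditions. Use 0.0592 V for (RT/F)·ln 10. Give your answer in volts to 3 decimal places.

+2.008 V

Co³⁺/Co²⁺ is reduced (cathode, E° = +1.82 V) and Pb²⁺/Pb is oxidized (anode).
E°cell = +1.82 − (−0.12) = +1.94 V, with n = 2 electrons transferred.
The balanced reaction is 2 Co3+(aq) + Pb(s) → 2 Co2+(aq) + Pb2+(aq), so Q = ([Co2+(aq)]^2·[Pb2+(aq)]) / [Co3+(aq)]^2 = 0.005 and log Q = −2.301.
E = E° − (0.0592/n)·log Q = +1.94 − (0.0592/2)(−2.301) = +2.008 V.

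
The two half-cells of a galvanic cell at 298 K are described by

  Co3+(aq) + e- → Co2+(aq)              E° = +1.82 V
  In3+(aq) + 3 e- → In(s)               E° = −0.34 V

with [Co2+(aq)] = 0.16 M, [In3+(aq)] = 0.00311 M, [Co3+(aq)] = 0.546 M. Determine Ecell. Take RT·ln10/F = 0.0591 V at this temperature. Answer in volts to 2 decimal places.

+2.24 V

The Co³⁺/Co²⁺ couple has the more positive E°, so it is the cathode; In³⁺/In is the anode.
E°cell = +1.82 − (−0.34) = +2.16 V, with n = 3 electrons transferred.
Balancing gives 3 Co3+(aq) + In(s) → 3 Co2+(aq) + In3+(aq); hence Q = ([Co2+(aq)]^3·[In3+(aq)]) / [Co3+(aq)]^3 = 7.83×10^−5 (log Q = −4.106).
Applying E = E° − (RT ln10/nF)·log Q gives +2.16 − (0.0591/3)(−4.106) = +2.24 V.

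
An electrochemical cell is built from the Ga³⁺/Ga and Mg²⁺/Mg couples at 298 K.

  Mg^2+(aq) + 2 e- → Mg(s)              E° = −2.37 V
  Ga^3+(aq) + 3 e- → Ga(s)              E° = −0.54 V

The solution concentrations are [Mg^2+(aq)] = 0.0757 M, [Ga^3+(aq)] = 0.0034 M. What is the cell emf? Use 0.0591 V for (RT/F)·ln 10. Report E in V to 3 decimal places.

Ga³⁺/Ga is reduced (cathode, E° = −0.54 V) and Mg²⁺/Mg is oxidized (anode).
The standard potential is −0.54 − (−2.37) = +1.83 V and the balanced reaction transfers n = 6 electrons.
Balancing gives 2 Ga^3+(aq) + 3 Mg(s) → 2 Ga(s) + 3 Mg^2+(aq); hence Q = [Mg^2+(aq)]^3 / [Ga^3+(aq)]^2 = 37.5 (log Q = 1.574).
By the Nernst equation, E = +1.83 − (0.0591/6)·(1.574) = +1.814 V.

+1.814 V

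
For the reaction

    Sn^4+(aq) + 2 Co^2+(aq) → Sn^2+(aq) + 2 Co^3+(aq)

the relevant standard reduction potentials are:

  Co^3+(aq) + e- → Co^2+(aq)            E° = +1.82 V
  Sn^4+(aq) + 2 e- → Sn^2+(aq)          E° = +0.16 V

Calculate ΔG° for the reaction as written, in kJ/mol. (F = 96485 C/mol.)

In the reaction as written Sn^4+(aq) is reduced, so the Sn⁴⁺/Sn²⁺ couple is the cathode and Co³⁺/Co²⁺ is the anode.
E°cell = +0.16 − (+1.82) = −1.66 V; balancing electrons gives n = 2.
ΔG° = −nFE°cell = −(2)(96485)(−1.66) J/mol = +320 kJ/mol.

+320 kJ/mol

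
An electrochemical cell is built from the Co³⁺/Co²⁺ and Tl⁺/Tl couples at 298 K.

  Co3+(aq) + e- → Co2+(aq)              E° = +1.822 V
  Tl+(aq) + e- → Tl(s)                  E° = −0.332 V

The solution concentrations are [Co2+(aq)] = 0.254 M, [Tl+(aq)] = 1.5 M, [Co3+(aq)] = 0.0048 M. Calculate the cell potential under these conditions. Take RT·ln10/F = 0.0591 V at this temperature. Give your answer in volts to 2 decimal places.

+2.04 V

Since E°(Co³⁺/Co²⁺) > E°(Tl⁺/Tl), Co³⁺/Co²⁺ serves as the cathode.
E°cell = E°cat − E°an = +1.822 − (−0.332) = +2.154 V; n = 1.
For the overall reaction Co3+(aq) + Tl(s) → Co2+(aq) + Tl+(aq), Q = ([Co2+(aq)]·[Tl+(aq)]) / [Co3+(aq)] = 79.4, giving log Q = 1.900.
Applying E = E° − (RT ln10/nF)·log Q gives +2.154 − (0.0591/1)(1.900) = +2.04 V.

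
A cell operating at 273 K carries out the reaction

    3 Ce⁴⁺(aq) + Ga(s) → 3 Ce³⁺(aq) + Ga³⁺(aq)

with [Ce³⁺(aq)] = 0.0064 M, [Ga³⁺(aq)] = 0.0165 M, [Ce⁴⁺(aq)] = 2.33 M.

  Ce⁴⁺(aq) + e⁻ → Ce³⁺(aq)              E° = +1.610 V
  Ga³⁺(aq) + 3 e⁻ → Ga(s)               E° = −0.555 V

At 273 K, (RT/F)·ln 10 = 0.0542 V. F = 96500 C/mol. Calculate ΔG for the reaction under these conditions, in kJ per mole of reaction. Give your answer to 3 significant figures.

−676 kJ/mol

With Ce⁴⁺/Ce³⁺ reduced at the cathode, E°cell = +1.610 − (−0.555) = +2.165 V and n = 3.
Q = ([Ce³⁺(aq)]^3·[Ga³⁺(aq)]) / [Ce⁴⁺(aq)]^3 = 3.42×10^−10, so log Q = −9.466 and E = +2.165 − (0.0542/3)(−9.466) = +2.3360 V.
Finally ΔG = −nFE = −(3)(96500 C/mol)(+2.3360 V) = −676 kJ/mol.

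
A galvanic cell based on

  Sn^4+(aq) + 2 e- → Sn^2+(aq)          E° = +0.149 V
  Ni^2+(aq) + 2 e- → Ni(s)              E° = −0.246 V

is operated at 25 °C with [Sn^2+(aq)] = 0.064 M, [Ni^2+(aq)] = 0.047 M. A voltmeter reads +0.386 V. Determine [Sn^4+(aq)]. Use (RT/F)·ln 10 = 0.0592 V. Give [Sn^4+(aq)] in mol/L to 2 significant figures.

The Sn⁴⁺/Sn²⁺ couple has the larger reduction potential, so it is the cathode: E°cell = +0.149 − (−0.246) = +0.395 V and n = 2.
Since E = E° − (0.0592/n)·log Q, log Q = n(E° − E)/0.0592 = 0.304.
The balanced reaction is Sn^4+(aq) + Ni(s) → Sn^2+(aq) + Ni^2+(aq), so Q = ([Sn^2+(aq)]·[Ni^2+(aq)]) / [Sn^4+(aq)].
Solving for the unknown gives log [Sn^4+(aq)] = −2.826, so [Sn^4+(aq)] ≈ 0.0015 M.

0.0015 M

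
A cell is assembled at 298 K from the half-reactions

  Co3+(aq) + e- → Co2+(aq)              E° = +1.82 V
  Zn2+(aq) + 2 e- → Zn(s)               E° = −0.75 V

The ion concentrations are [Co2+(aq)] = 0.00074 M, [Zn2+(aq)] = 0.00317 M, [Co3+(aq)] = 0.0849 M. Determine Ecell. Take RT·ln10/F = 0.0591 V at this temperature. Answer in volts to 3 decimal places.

+2.766 V

Since E°(Co³⁺/Co²⁺) > E°(Zn²⁺/Zn), Co³⁺/Co²⁺ serves as the cathode.
E°cell = E°cat − E°an = +1.82 − (−0.75) = +2.57 V; n = 2.
For the overall reaction 2 Co3+(aq) + Zn(s) → 2 Co2+(aq) + Zn2+(aq), Q = ([Co2+(aq)]^2·[Zn2+(aq)]) / [Co3+(aq)]^2 = 2.41×10^−7, giving log Q = −6.618.
Applying E = E° − (RT ln10/nF)·log Q gives +2.57 − (0.0591/2)(−6.618) = +2.766 V.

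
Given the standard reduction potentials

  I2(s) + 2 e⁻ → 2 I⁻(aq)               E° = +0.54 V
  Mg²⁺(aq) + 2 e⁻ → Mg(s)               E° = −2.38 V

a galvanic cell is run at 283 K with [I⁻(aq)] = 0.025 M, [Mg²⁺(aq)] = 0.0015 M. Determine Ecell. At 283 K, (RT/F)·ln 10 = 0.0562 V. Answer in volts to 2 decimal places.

+3.09 V

The I₂/I⁻ couple has the more positive E°, so it is the cathode; Mg²⁺/Mg is the anode.
E°cell = E°cat − E°an = +0.54 − (−2.38) = +2.92 V; n = 2.
Balancing gives I2(s) + Mg(s) → 2 I⁻(aq) + Mg²⁺(aq); hence Q = [I⁻(aq)]^2·[Mg²⁺(aq)] = 9.38×10^−7 (log Q = −6.028).
E = E° − (0.0562/n)·log Q = +2.92 − (0.0562/2)(−6.028) = +3.09 V.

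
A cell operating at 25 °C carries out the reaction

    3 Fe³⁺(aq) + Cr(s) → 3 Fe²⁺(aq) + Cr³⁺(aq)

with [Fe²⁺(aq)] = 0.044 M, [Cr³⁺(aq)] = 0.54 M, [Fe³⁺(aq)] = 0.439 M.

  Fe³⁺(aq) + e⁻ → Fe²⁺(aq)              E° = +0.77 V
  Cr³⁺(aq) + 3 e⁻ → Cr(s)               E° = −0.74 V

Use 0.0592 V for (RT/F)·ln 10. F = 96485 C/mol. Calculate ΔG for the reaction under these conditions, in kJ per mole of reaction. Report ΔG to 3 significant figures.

With Fe³⁺/Fe²⁺ reduced at the cathode, E°cell = +0.77 − (−0.74) = +1.51 V and n = 3.
The reaction quotient is ([Fe²⁺(aq)]^3·[Cr³⁺(aq)]) / [Fe³⁺(aq)]^3 = 0.000544; by Nernst, E = +1.51 − (0.0592/3)(−3.265) = +1.5744 V.
Then ΔG = −nFE = −3 × 96485 × +1.5744 J/mol = −456 kJ/mol.

−456 kJ/mol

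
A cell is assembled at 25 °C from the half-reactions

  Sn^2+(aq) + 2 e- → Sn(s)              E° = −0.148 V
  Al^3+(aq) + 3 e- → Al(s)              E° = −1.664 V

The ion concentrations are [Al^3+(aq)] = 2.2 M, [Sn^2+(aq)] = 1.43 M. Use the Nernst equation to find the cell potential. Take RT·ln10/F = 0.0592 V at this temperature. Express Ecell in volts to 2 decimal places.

+1.51 V

Since E°(Sn²⁺/Sn) > E°(Al³⁺/Al), Sn²⁺/Sn serves as the cathode.
The standard potential is −0.148 − (−1.664) = +1.516 V and the balanced reaction transfers n = 6 electrons.
Balancing gives 3 Sn^2+(aq) + 2 Al(s) → 3 Sn(s) + 2 Al^3+(aq); hence Q = [Al^3+(aq)]^2 / [Sn^2+(aq)]^3 = 1.66 (log Q = 0.219).
Applying E = E° − (RT ln10/nF)·log Q gives +1.516 − (0.0592/6)(0.219) = +1.51 V.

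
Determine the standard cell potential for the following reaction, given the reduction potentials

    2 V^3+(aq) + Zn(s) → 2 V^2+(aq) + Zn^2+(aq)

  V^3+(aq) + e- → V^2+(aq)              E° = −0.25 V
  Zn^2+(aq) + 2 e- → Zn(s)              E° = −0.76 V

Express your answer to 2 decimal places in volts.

+0.51 V

In the reaction as written, V^3+(aq) is reduced (cathode) and Zn^2+(aq) is produced by oxidation at the anode.
E°cell = E°(cathode) − E°(anode) = −0.25 − (−0.76) = +0.51 V.
The positive value indicates the reaction is spontaneous as written.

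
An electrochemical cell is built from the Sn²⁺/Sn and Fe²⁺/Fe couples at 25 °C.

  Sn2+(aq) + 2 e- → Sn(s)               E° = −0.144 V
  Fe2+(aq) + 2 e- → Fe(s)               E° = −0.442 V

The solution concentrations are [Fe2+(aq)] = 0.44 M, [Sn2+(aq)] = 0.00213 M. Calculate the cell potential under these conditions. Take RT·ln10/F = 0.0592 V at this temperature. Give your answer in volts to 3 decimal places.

+0.229 V

Sn²⁺/Sn is reduced (cathode, E° = −0.144 V) and Fe²⁺/Fe is oxidized (anode).
The standard potential is −0.144 − (−0.442) = +0.298 V and the balanced reaction transfers n = 2 electrons.
Balancing gives Sn2+(aq) + Fe(s) → Sn(s) + Fe2+(aq); hence Q = [Fe2+(aq)] / [Sn2+(aq)] = 207 (log Q = 2.315).
Applying E = E° − (RT ln10/nF)·log Q gives +0.298 − (0.0592/2)(2.315) = +0.229 V.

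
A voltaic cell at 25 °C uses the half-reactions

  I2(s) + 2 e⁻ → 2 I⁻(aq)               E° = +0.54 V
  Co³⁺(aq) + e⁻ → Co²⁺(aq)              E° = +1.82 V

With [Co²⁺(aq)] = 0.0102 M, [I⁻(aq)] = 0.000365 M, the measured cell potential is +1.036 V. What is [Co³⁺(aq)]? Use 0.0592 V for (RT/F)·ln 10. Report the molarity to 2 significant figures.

0.0021 M

The Co³⁺/Co²⁺ couple has the larger reduction potential, so it is the cathode: E°cell = +1.82 − (+0.54) = +1.28 V and n = 2.
Rearranging E = E° − (0.0592/n)·log Q gives log Q = 2(+1.28 − (+1.036))/0.0592 = 8.243.
For 2 Co³⁺(aq) + 2 I⁻(aq) → 2 Co²⁺(aq) + I2(s), the reaction quotient is Q = [Co²⁺(aq)]^2 / ([Co³⁺(aq)]^2·[I⁻(aq)]^2).
Isolating [Co³⁺(aq)] in Q = 10^{8.243} yields log [Co³⁺(aq)] = −2.675, i.e. 0.0021 M.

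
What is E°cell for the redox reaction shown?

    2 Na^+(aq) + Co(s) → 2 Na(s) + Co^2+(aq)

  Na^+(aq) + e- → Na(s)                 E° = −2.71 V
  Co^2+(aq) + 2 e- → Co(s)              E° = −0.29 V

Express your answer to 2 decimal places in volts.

−2.42 V

In the reaction as written, Na^+(aq) is reduced (cathode) and Co^2+(aq) is produced by oxidation at the anode.
E°cell = E°(cathode) − E°(anode) = −2.71 − (−0.29) = −2.42 V.
The negative E°cell means the reaction is non-spontaneous in the direction written.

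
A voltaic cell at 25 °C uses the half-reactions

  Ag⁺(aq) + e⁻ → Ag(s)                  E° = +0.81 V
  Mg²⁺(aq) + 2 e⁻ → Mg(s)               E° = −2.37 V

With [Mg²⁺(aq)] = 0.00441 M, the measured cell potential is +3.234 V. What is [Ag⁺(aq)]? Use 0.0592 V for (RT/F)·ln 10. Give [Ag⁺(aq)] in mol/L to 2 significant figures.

0.54 M

The Ag⁺/Ag couple has the larger reduction potential, so it is the cathode: E°cell = +0.81 − (−2.37) = +3.18 V and n = 2.
Rearranging E = E° − (0.0592/n)·log Q gives log Q = 2(+3.18 − (+3.234))/0.0592 = −1.824.
Balancing electrons gives 2 Ag⁺(aq) + Mg(s) → 2 Ag(s) + Mg²⁺(aq); thus Q = [Mg²⁺(aq)] / [Ag⁺(aq)]^2.
Solving for the unknown gives log [Ag⁺(aq)] = −0.266, so [Ag⁺(aq)] ≈ 0.54 M.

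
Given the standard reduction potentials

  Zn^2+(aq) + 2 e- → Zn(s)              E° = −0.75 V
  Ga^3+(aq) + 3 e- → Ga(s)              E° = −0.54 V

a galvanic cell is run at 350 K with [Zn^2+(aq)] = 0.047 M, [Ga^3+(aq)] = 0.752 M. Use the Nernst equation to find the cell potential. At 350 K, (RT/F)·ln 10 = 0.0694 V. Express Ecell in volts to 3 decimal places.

The Ga³⁺/Ga couple has the more positive E°, so it is the cathode; Zn²⁺/Zn is the anode.
The standard potential is −0.54 − (−0.75) = +0.21 V and the balanced reaction transfers n = 6 electrons.
The balanced reaction is 2 Ga^3+(aq) + 3 Zn(s) → 2 Ga(s) + 3 Zn^2+(aq), so Q = [Zn^2+(aq)]^3 / [Ga^3+(aq)]^2 = 0.000184 and log Q = −3.736.
Applying E = E° − (RT ln10/nF)·log Q gives +0.21 − (0.0694/6)(−3.736) = +0.253 V.

+0.253 V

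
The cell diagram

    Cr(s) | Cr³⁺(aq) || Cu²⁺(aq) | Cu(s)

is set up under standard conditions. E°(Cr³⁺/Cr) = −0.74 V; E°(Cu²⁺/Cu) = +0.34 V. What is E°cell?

By convention the left-hand electrode in cell notation is the anode (oxidation) and the right-hand electrode is the cathode (reduction).
E°cell = E°(right) − E°(left) = +0.34 − (−0.74) = +1.08 V.

+1.08 V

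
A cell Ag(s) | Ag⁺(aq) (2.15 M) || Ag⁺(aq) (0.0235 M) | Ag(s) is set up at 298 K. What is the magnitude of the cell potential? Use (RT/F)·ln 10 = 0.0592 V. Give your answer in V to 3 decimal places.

0.116 V

For a concentration cell E°cell = 0, since both electrodes use the same couple.
The compartment with the higher Ag⁺(aq) concentration (2.15 M) acts as the cathode; ions are reduced there and produced at the dilute (0.0235 M) anode.
With n = 1, Ecell = −(0.0592/1)·log([dilute]/[conc]) = −(0.0592/1)·log(0.0235/2.15) = +0.116 V.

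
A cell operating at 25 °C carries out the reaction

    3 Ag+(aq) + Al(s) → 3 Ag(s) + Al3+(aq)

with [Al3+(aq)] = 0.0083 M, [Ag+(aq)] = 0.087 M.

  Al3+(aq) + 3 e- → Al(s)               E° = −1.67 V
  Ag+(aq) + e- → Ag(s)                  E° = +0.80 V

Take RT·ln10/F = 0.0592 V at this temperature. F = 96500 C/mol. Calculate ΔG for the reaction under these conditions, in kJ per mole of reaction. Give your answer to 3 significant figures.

With Ag⁺/Ag reduced at the cathode, E°cell = +0.80 − (−1.67) = +2.47 V and n = 3.
The reaction quotient is [Al3+(aq)] / [Ag+(aq)]^3 = 12.6; by Nernst, E = +2.47 − (0.0592/3)(1.101) = +2.4483 V.
Then ΔG = −nFE = −3 × 96500 × +2.4483 J/mol = −709 kJ/mol.

−709 kJ/mol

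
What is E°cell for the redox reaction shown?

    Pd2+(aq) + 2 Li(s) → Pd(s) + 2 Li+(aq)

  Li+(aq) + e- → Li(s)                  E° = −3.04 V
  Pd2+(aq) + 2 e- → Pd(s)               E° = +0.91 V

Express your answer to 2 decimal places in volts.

Pd2+(aq) gains electrons, so the Pd²⁺/Pd couple is the cathode; the Li⁺/Li couple is the anode.
E°cell = E°(cathode) − E°(anode) = +0.91 − (−3.04) = +3.95 V.
The positive value indicates the reaction is spontaneous as written.

+3.95 V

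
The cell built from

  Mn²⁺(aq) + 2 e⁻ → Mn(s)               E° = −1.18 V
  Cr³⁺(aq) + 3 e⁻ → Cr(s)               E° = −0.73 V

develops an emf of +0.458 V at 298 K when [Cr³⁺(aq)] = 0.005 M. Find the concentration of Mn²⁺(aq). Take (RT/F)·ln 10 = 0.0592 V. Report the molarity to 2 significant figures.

With Cr³⁺/Cr at the cathode and Mn²⁺/Mn at the anode, E°cell = −0.73 − (−1.18) = +0.45 V (n = 6).
Since E = E° − (0.0592/n)·log Q, log Q = n(E° − E)/0.0592 = −0.811.
Balancing electrons gives 2 Cr³⁺(aq) + 3 Mn(s) → 2 Cr(s) + 3 Mn²⁺(aq); thus Q = [Mn²⁺(aq)]^3 / [Cr³⁺(aq)]^2.
Solving for the unknown gives log [Mn²⁺(aq)] = −1.804, so [Mn²⁺(aq)] ≈ 0.016 M.

0.016 M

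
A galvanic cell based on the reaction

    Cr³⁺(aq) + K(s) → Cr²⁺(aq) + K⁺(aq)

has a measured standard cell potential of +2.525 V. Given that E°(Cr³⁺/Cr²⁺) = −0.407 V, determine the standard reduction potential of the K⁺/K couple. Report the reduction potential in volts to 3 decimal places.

In the reaction as written the Cr³⁺/Cr²⁺ couple is reduced (cathode) and K⁺/K is oxidized (anode), so E°cell = E°(Cr³⁺/Cr²⁺) − E°(K⁺/K).
E°(K⁺/K) = E°(cathode) − E°cell = −0.407 − (+2.525) = −2.932 V.

−2.932 V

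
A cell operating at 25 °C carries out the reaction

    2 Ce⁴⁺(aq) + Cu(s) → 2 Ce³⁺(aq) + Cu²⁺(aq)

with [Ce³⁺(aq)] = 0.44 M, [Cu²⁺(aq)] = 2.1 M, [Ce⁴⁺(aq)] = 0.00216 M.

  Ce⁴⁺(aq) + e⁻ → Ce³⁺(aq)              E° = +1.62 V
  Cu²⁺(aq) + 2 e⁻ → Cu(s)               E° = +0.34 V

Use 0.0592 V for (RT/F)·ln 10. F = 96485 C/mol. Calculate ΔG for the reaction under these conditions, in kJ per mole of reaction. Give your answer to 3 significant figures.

−219 kJ/mol

The standard cell potential is +1.62 − (+0.34) = +1.28 V, with n = 2 electrons in the balanced equation.
The reaction quotient is ([Ce³⁺(aq)]^2·[Cu²⁺(aq)]) / [Ce⁴⁺(aq)]^2 = 8.71×10^4; by Nernst, E = +1.28 − (0.0592/2)(4.940) = +1.1338 V.
ΔG = −nFE = −(2)(96485)(+1.1338) J/mol = −219 kJ/mol.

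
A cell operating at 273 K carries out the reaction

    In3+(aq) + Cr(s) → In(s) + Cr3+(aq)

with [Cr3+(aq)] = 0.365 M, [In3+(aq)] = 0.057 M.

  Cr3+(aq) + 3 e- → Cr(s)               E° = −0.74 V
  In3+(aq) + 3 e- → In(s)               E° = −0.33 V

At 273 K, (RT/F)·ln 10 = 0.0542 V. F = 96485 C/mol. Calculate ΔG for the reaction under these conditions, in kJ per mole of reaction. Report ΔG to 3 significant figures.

With In³⁺/In reduced at the cathode, E°cell = −0.33 − (−0.74) = +0.41 V and n = 3.
Q = [Cr3+(aq)] / [In3+(aq)] = 6.4, so log Q = 0.806 and E = +0.41 − (0.0542/3)(0.806) = +0.3954 V.
Finally ΔG = −nFE = −(3)(96485 C/mol)(+0.3954 V) = −114 kJ/mol.

−114 kJ/mol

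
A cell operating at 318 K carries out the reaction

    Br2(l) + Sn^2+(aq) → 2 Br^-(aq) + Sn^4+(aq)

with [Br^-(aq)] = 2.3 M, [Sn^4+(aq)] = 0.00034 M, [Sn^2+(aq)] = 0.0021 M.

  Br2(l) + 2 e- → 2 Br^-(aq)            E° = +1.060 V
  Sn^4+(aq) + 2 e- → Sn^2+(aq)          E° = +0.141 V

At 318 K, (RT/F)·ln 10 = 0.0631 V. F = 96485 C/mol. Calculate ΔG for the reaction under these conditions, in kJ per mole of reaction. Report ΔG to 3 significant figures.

−178 kJ/mol

With Br₂/Br⁻ reduced at the cathode, E°cell = +1.060 − (+0.141) = +0.919 V and n = 2.
Here Q = ([Br^-(aq)]^2·[Sn^4+(aq)]) / [Sn^2+(aq)] = 0.856 (log Q = −0.067), giving E = +0.919 − (0.0631/2)·(−0.067) = +0.9211 V.
Then ΔG = −nFE = −2 × 96485 × +0.9211 J/mol = −178 kJ/mol.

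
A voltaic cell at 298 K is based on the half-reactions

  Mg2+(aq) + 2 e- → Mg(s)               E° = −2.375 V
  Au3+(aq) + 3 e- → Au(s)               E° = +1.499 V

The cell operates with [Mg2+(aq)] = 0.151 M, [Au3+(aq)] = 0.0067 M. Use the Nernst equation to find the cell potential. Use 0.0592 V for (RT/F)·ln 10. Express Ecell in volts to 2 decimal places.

Since E°(Au³⁺/Au) > E°(Mg²⁺/Mg), Au³⁺/Au serves as the cathode.
The standard potential is +1.499 − (−2.375) = +3.874 V and the balanced reaction transfers n = 6 electrons.
For the overall reaction 2 Au3+(aq) + 3 Mg(s) → 2 Au(s) + 3 Mg2+(aq), Q = [Mg2+(aq)]^3 / [Au3+(aq)]^2 = 76.7, giving log Q = 1.885.
E = E° − (0.0592/n)·log Q = +3.874 − (0.0592/6)(1.885) = +3.86 V.

+3.86 V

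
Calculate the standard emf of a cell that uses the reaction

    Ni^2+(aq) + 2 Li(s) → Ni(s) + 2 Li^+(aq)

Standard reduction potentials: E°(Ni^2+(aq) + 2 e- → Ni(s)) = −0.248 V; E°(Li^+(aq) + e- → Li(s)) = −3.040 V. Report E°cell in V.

+2.792 V

Ni^2+(aq) gains electrons, so the Ni²⁺/Ni couple is the cathode; the Li⁺/Li couple is the anode.
E°cell = E°(cathode) − E°(anode) = −0.248 − (−3.040) = +2.792 V.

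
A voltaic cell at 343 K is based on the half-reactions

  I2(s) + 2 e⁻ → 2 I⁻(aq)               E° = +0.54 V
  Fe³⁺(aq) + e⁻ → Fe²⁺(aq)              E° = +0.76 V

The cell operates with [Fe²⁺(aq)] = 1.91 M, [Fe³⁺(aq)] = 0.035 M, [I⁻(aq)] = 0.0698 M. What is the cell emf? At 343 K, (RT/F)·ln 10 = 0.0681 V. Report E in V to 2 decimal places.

+0.02 V

Fe³⁺/Fe²⁺ is reduced (cathode, E° = +0.76 V) and I₂/I⁻ is oxidized (anode).
E°cell = E°cat − E°an = +0.76 − (+0.54) = +0.22 V; n = 2.
The balanced reaction is 2 Fe³⁺(aq) + 2 I⁻(aq) → 2 Fe²⁺(aq) + I2(s), so Q = [Fe²⁺(aq)]^2 / ([Fe³⁺(aq)]^2·[I⁻(aq)]^2) = 6.11×10^5 and log Q = 5.786.
Applying E = E° − (RT ln10/nF)·log Q gives +0.22 − (0.0681/2)(5.786) = +0.02 V.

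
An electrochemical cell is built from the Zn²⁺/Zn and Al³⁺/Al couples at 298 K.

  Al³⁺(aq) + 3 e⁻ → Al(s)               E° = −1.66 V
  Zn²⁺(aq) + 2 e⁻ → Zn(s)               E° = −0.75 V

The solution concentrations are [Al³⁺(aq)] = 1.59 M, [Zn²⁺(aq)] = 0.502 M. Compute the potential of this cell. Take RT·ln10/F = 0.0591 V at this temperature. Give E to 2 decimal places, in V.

Zn²⁺/Zn is reduced (cathode, E° = −0.75 V) and Al³⁺/Al is oxidized (anode).
E°cell = E°cat − E°an = −0.75 − (−1.66) = +0.91 V; n = 6.
The balanced reaction is 3 Zn²⁺(aq) + 2 Al(s) → 3 Zn(s) + 2 Al³⁺(aq), so Q = [Al³⁺(aq)]^2 / [Zn²⁺(aq)]^3 = 20 and log Q = 1.301.
By the Nernst equation, E = +0.91 − (0.0591/6)·(1.301) = +0.90 V.

+0.90 V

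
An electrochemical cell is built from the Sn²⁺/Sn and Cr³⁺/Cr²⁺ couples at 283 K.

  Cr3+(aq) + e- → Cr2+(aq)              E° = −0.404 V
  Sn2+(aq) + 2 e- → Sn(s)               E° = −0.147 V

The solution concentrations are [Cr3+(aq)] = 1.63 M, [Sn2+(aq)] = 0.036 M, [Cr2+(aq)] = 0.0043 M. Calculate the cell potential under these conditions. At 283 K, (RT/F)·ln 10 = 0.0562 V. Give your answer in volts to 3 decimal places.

+0.072 V

Sn²⁺/Sn is reduced (cathode, E° = −0.147 V) and Cr³⁺/Cr²⁺ is oxidized (anode).
The standard potential is −0.147 − (−0.404) = +0.257 V and the balanced reaction transfers n = 2 electrons.
For the overall reaction Sn2+(aq) + 2 Cr2+(aq) → Sn(s) + 2 Cr3+(aq), Q = [Cr3+(aq)]^2 / ([Sn2+(aq)]·[Cr2+(aq)]^2) = 3.99×10^6, giving log Q = 6.601.
E = E° − (0.0562/n)·log Q = +0.257 − (0.0562/2)(6.601) = +0.072 V.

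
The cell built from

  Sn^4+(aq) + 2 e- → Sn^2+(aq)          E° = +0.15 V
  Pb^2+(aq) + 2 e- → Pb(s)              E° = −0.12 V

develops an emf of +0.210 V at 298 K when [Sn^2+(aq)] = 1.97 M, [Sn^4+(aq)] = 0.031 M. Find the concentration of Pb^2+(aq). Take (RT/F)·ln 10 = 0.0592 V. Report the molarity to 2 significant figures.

1.7 M

The Sn⁴⁺/Sn²⁺ couple has the larger reduction potential, so it is the cathode: E°cell = +0.15 − (−0.12) = +0.27 V and n = 2.
Rearranging E = E° − (0.0592/n)·log Q gives log Q = 2(+0.27 − (+0.210))/0.0592 = 2.027.
The balanced reaction is Sn^4+(aq) + Pb(s) → Sn^2+(aq) + Pb^2+(aq), so Q = ([Sn^2+(aq)]·[Pb^2+(aq)]) / [Sn^4+(aq)].
Substituting the known concentrations and solving, log [Pb^2+(aq)] = 0.224 and [Pb^2+(aq)] = 1.7 M.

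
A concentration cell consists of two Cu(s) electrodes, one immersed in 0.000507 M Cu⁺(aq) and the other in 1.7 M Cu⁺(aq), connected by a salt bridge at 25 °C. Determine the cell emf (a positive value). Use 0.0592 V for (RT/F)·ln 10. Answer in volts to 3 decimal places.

For a concentration cell E°cell = 0, since both electrodes use the same couple.
The compartment with the higher Cu⁺(aq) concentration (1.7 M) acts as the cathode; ions are reduced there and produced at the dilute (0.000507 M) anode.
With n = 1, Ecell = −(0.0592/1)·log([dilute]/[conc]) = −(0.0592/1)·log(0.000507/1.7) = +0.209 V.

0.209 V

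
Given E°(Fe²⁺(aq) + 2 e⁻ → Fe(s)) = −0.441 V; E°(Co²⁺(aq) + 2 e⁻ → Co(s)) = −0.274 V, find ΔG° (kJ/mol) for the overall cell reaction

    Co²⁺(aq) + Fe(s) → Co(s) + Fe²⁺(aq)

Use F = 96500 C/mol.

−32.2 kJ/mol

In the reaction as written Co²⁺(aq) is reduced, so the Co²⁺/Co couple is the cathode and Fe²⁺/Fe is the anode.
E°cell = −0.274 − (−0.441) = +0.167 V; balancing electrons gives n = 2.
ΔG° = −nFE°cell = −(2)(96500)(+0.167) J/mol = −32.2 kJ/mol.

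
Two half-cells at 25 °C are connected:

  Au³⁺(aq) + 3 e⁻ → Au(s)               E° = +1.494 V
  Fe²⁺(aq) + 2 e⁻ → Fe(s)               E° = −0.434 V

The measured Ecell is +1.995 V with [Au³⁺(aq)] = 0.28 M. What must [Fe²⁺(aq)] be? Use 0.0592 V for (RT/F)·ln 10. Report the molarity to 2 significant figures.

With Au³⁺/Au at the cathode and Fe²⁺/Fe at the anode, E°cell = +1.494 − (−0.434) = +1.928 V (n = 6).
Since E = E° − (0.0592/n)·log Q, log Q = n(E° − E)/0.0592 = −6.791.
For 2 Au³⁺(aq) + 3 Fe(s) → 2 Au(s) + 3 Fe²⁺(aq), the reaction quotient is Q = [Fe²⁺(aq)]^3 / [Au³⁺(aq)]^2.
Isolating [Fe²⁺(aq)] in Q = 10^{−6.791} yields log [Fe²⁺(aq)] = −2.632, i.e. 0.0023 M.

0.0023 M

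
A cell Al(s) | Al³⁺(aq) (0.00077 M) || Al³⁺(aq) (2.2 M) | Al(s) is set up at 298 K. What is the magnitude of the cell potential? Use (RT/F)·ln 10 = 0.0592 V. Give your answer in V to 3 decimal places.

0.068 V

For a concentration cell E°cell = 0, since both electrodes use the same couple.
The compartment with the higher Al³⁺(aq) concentration (2.2 M) acts as the cathode; ions are reduced there and produced at the dilute (0.00077 M) anode.
With n = 3, Ecell = −(0.0592/3)·log([dilute]/[conc]) = −(0.0592/3)·log(0.00077/2.2) = +0.068 V.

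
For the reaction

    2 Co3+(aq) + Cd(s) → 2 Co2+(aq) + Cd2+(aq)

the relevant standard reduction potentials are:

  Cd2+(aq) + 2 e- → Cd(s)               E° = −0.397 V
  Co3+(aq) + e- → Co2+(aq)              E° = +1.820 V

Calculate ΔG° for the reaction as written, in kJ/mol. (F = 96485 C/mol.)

In the reaction as written Co3+(aq) is reduced, so the Co³⁺/Co²⁺ couple is the cathode and Cd²⁺/Cd is the anode.
E°cell = +1.820 − (−0.397) = +2.217 V; balancing electrons gives n = 2.
ΔG° = −nFE°cell = −(2)(96485)(+2.217) J/mol = −428 kJ/mol.

−428 kJ/mol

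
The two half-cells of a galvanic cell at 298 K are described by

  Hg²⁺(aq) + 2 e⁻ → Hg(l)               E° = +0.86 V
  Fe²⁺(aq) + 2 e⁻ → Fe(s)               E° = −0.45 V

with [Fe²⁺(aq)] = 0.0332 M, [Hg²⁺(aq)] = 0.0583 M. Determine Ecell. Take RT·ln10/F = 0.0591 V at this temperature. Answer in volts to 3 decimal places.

The Hg²⁺/Hg couple has the more positive E°, so it is the cathode; Fe²⁺/Fe is the anode.
The standard potential is +0.86 − (−0.45) = +1.31 V and the balanced reaction transfers n = 2 electrons.
Balancing gives Hg²⁺(aq) + Fe(s) → Hg(l) + Fe²⁺(aq); hence Q = [Fe²⁺(aq)] / [Hg²⁺(aq)] = 0.569 (log Q = −0.245).
E = E° − (0.0591/n)·log Q = +1.31 − (0.0591/2)(−0.245) = +1.317 V.

+1.317 V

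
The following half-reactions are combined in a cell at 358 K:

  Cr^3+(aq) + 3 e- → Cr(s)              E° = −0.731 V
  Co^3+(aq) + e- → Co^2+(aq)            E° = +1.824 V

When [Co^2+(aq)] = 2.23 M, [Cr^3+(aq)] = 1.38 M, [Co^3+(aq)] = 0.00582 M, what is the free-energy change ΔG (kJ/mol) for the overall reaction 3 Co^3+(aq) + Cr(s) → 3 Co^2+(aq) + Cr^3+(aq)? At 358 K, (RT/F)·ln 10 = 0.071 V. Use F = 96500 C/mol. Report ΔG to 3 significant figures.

−686 kJ/mol

E°cell = +1.824 − (−0.731) = +2.555 V; the balanced reaction transfers n = 3 electrons.
Q = ([Co^2+(aq)]^3·[Cr^3+(aq)]) / [Co^3+(aq)]^3 = 7.76×10^7, so log Q = 7.890 and E = +2.555 − (0.071/3)(7.890) = +2.3683 V.
ΔG = −nFE = −(3)(96500)(+2.3683) J/mol = −686 kJ/mol.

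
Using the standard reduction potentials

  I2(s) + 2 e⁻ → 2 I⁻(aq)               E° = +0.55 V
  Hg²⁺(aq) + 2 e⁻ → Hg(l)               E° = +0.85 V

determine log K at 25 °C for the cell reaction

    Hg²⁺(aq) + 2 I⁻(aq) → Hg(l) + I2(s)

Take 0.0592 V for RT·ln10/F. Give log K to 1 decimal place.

The Hg²⁺/Hg couple is reduced (cathode); E°cell = +0.85 − (+0.55) = +0.30 V with n = 2.
At equilibrium E = 0, so log K = nE°cell / 0.0592 = (2)(+0.30) / 0.0592 = 10.1.

log K = 10.1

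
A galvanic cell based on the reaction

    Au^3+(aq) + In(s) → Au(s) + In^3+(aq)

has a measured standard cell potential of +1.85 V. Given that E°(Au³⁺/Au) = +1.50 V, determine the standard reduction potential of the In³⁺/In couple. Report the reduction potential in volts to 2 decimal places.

In the reaction as written the Au³⁺/Au couple is reduced (cathode) and In³⁺/In is oxidized (anode), so E°cell = E°(Au³⁺/Au) − E°(In³⁺/In).
E°(In³⁺/In) = E°(cathode) − E°cell = +1.50 − (+1.85) = −0.35 V.

−0.35 V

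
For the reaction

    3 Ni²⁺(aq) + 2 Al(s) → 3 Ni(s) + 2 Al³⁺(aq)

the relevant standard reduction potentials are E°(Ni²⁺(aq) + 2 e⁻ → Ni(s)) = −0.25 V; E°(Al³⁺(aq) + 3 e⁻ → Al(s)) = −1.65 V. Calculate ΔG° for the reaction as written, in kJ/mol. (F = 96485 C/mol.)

In the reaction as written Ni²⁺(aq) is reduced, so the Ni²⁺/Ni couple is the cathode and Al³⁺/Al is the anode.
E°cell = −0.25 − (−1.65) = +1.40 V; balancing electrons gives n = 6.
ΔG° = −nFE°cell = −(6)(96485)(+1.40) J/mol = −810 kJ/mol.

−810 kJ/mol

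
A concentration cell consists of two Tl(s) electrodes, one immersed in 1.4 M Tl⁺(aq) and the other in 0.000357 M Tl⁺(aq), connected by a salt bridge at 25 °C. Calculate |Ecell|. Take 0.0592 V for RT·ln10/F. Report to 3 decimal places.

For a concentration cell E°cell = 0, since both electrodes use the same couple.
The compartment with the higher Tl⁺(aq) concentration (1.4 M) acts as the cathode; ions are reduced there and produced at the dilute (0.000357 M) anode.
With n = 1, Ecell = −(0.0592/1)·log([dilute]/[conc]) = −(0.0592/1)·log(0.000357/1.4) = +0.213 V.

0.213 V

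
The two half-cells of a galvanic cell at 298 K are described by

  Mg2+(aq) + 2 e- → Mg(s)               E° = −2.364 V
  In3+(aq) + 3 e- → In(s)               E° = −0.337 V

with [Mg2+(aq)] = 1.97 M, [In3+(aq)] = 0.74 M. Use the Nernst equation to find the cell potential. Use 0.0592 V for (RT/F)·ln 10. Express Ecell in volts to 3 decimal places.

+2.016 V

The In³⁺/In couple has the more positive E°, so it is the cathode; Mg²⁺/Mg is the anode.
The standard potential is −0.337 − (−2.364) = +2.027 V and the balanced reaction transfers n = 6 electrons.
The balanced reaction is 2 In3+(aq) + 3 Mg(s) → 2 In(s) + 3 Mg2+(aq), so Q = [Mg2+(aq)]^3 / [In3+(aq)]^2 = 14 and log Q = 1.145.
Applying E = E° − (RT ln10/nF)·log Q gives +2.027 − (0.0592/6)(1.145) = +2.016 V.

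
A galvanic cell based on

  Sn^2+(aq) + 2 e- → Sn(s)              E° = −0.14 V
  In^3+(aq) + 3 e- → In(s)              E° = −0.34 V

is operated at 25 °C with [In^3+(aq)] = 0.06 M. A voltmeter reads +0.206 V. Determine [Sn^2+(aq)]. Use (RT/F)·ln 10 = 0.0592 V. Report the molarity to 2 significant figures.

With Sn²⁺/Sn at the cathode and In³⁺/In at the anode, E°cell = −0.14 − (−0.34) = +0.20 V (n = 6).
Since E = E° − (0.0592/n)·log Q, log Q = n(E° − E)/0.0592 = −0.608.
Balancing electrons gives 3 Sn^2+(aq) + 2 In(s) → 3 Sn(s) + 2 In^3+(aq); thus Q = [In^3+(aq)]^2 / [Sn^2+(aq)]^3.
Isolating [Sn^2+(aq)] in Q = 10^{−0.608} yields log [Sn^2+(aq)] = −0.612, i.e. 0.24 M.

0.24 M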